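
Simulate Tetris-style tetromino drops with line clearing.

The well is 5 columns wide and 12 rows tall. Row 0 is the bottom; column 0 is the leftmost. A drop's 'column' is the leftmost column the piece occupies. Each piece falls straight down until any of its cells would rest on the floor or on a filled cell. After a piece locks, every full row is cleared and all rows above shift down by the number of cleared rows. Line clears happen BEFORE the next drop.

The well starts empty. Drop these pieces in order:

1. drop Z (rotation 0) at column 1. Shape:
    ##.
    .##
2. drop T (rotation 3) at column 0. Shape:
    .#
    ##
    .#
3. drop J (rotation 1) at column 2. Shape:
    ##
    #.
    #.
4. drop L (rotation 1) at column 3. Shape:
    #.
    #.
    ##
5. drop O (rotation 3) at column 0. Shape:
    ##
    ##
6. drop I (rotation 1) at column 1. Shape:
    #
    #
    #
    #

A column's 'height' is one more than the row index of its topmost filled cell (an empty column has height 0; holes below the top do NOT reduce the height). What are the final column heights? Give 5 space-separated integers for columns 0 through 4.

Answer: 7 11 5 8 6

Derivation:
Drop 1: Z rot0 at col 1 lands with bottom-row=0; cleared 0 line(s) (total 0); column heights now [0 2 2 1 0], max=2
Drop 2: T rot3 at col 0 lands with bottom-row=2; cleared 0 line(s) (total 0); column heights now [4 5 2 1 0], max=5
Drop 3: J rot1 at col 2 lands with bottom-row=2; cleared 0 line(s) (total 0); column heights now [4 5 5 5 0], max=5
Drop 4: L rot1 at col 3 lands with bottom-row=5; cleared 0 line(s) (total 0); column heights now [4 5 5 8 6], max=8
Drop 5: O rot3 at col 0 lands with bottom-row=5; cleared 0 line(s) (total 0); column heights now [7 7 5 8 6], max=8
Drop 6: I rot1 at col 1 lands with bottom-row=7; cleared 0 line(s) (total 0); column heights now [7 11 5 8 6], max=11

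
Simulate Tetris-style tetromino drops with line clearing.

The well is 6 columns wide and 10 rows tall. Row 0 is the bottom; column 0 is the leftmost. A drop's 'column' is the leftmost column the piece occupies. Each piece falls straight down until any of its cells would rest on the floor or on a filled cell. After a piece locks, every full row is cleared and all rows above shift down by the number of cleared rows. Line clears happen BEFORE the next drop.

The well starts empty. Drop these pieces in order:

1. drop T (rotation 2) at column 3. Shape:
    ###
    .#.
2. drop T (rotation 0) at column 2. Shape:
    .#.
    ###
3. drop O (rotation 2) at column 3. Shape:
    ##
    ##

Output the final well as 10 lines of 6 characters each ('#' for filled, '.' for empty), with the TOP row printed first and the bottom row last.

Answer: ......
......
......
......
...##.
...##.
...#..
..###.
...###
....#.

Derivation:
Drop 1: T rot2 at col 3 lands with bottom-row=0; cleared 0 line(s) (total 0); column heights now [0 0 0 2 2 2], max=2
Drop 2: T rot0 at col 2 lands with bottom-row=2; cleared 0 line(s) (total 0); column heights now [0 0 3 4 3 2], max=4
Drop 3: O rot2 at col 3 lands with bottom-row=4; cleared 0 line(s) (total 0); column heights now [0 0 3 6 6 2], max=6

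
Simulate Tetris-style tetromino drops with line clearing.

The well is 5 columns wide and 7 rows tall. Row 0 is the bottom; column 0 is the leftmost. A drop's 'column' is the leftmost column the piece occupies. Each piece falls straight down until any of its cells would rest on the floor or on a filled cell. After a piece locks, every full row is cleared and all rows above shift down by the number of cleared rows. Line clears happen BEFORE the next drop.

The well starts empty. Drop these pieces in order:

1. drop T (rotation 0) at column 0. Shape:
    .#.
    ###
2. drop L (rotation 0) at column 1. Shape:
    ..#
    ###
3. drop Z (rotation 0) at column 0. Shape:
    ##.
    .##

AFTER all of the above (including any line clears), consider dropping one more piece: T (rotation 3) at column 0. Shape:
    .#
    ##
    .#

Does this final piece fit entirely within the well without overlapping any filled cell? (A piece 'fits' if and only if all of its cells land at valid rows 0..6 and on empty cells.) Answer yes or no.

Drop 1: T rot0 at col 0 lands with bottom-row=0; cleared 0 line(s) (total 0); column heights now [1 2 1 0 0], max=2
Drop 2: L rot0 at col 1 lands with bottom-row=2; cleared 0 line(s) (total 0); column heights now [1 3 3 4 0], max=4
Drop 3: Z rot0 at col 0 lands with bottom-row=3; cleared 0 line(s) (total 0); column heights now [5 5 4 4 0], max=5
Test piece T rot3 at col 0 (width 2): heights before test = [5 5 4 4 0]; fits = False

Answer: no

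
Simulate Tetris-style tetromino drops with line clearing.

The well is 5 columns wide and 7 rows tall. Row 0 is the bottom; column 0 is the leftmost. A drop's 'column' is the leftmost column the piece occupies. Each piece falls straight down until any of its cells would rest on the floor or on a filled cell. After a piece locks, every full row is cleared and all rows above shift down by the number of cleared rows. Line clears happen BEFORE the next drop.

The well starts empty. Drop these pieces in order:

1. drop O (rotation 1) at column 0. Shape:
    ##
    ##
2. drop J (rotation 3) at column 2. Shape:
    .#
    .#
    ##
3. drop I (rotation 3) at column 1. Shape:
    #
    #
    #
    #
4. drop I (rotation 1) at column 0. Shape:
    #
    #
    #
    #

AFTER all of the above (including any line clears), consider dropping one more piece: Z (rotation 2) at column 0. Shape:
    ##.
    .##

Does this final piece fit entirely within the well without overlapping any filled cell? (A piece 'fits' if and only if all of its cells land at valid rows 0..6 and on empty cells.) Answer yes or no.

Drop 1: O rot1 at col 0 lands with bottom-row=0; cleared 0 line(s) (total 0); column heights now [2 2 0 0 0], max=2
Drop 2: J rot3 at col 2 lands with bottom-row=0; cleared 0 line(s) (total 0); column heights now [2 2 1 3 0], max=3
Drop 3: I rot3 at col 1 lands with bottom-row=2; cleared 0 line(s) (total 0); column heights now [2 6 1 3 0], max=6
Drop 4: I rot1 at col 0 lands with bottom-row=2; cleared 0 line(s) (total 0); column heights now [6 6 1 3 0], max=6
Test piece Z rot2 at col 0 (width 3): heights before test = [6 6 1 3 0]; fits = False

Answer: no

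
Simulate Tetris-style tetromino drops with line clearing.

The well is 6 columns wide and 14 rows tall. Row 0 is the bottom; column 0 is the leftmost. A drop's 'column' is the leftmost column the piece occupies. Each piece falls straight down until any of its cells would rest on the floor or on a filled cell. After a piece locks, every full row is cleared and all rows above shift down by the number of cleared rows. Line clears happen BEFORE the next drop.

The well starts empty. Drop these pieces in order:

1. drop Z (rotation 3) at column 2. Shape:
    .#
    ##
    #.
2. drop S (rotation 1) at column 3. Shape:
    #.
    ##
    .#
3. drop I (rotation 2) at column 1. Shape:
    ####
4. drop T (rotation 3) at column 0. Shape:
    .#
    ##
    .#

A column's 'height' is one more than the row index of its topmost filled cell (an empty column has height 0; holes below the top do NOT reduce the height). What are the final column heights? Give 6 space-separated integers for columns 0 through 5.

Drop 1: Z rot3 at col 2 lands with bottom-row=0; cleared 0 line(s) (total 0); column heights now [0 0 2 3 0 0], max=3
Drop 2: S rot1 at col 3 lands with bottom-row=2; cleared 0 line(s) (total 0); column heights now [0 0 2 5 4 0], max=5
Drop 3: I rot2 at col 1 lands with bottom-row=5; cleared 0 line(s) (total 0); column heights now [0 6 6 6 6 0], max=6
Drop 4: T rot3 at col 0 lands with bottom-row=6; cleared 0 line(s) (total 0); column heights now [8 9 6 6 6 0], max=9

Answer: 8 9 6 6 6 0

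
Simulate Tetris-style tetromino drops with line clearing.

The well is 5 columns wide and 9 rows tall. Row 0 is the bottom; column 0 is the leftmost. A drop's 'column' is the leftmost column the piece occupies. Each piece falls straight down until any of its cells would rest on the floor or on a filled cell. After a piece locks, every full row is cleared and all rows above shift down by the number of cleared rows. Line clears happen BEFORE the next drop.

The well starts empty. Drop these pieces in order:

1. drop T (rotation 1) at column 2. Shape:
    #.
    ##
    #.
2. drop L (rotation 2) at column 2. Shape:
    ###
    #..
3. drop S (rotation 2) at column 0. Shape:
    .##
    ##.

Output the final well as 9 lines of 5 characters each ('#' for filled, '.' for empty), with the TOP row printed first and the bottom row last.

Drop 1: T rot1 at col 2 lands with bottom-row=0; cleared 0 line(s) (total 0); column heights now [0 0 3 2 0], max=3
Drop 2: L rot2 at col 2 lands with bottom-row=3; cleared 0 line(s) (total 0); column heights now [0 0 5 5 5], max=5
Drop 3: S rot2 at col 0 lands with bottom-row=4; cleared 1 line(s) (total 1); column heights now [0 5 5 2 0], max=5

Answer: .....
.....
.....
.....
.##..
..#..
..#..
..##.
..#..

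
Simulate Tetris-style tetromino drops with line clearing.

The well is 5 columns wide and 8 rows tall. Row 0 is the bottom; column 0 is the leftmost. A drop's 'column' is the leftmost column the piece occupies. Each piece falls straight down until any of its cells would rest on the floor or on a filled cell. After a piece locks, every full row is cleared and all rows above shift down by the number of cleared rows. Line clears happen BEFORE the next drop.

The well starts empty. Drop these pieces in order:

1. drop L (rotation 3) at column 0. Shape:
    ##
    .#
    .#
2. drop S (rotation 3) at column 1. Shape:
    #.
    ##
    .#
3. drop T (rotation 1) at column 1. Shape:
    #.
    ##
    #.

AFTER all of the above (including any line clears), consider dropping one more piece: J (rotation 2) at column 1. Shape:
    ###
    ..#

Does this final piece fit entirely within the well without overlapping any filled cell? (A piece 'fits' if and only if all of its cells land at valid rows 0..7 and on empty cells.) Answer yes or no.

Answer: no

Derivation:
Drop 1: L rot3 at col 0 lands with bottom-row=0; cleared 0 line(s) (total 0); column heights now [3 3 0 0 0], max=3
Drop 2: S rot3 at col 1 lands with bottom-row=2; cleared 0 line(s) (total 0); column heights now [3 5 4 0 0], max=5
Drop 3: T rot1 at col 1 lands with bottom-row=5; cleared 0 line(s) (total 0); column heights now [3 8 7 0 0], max=8
Test piece J rot2 at col 1 (width 3): heights before test = [3 8 7 0 0]; fits = False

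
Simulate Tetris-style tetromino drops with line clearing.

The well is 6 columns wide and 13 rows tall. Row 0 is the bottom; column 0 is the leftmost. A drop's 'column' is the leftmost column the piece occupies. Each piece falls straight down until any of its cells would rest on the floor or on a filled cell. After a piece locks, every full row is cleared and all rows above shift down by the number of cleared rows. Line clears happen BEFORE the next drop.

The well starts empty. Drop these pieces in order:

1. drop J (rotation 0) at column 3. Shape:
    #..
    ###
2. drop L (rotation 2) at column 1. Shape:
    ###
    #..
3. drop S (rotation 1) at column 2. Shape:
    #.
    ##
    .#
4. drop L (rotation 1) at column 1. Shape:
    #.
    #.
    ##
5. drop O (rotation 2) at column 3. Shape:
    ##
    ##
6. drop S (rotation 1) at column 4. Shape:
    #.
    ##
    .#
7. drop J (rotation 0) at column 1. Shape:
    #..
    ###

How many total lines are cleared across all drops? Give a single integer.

Drop 1: J rot0 at col 3 lands with bottom-row=0; cleared 0 line(s) (total 0); column heights now [0 0 0 2 1 1], max=2
Drop 2: L rot2 at col 1 lands with bottom-row=1; cleared 0 line(s) (total 0); column heights now [0 3 3 3 1 1], max=3
Drop 3: S rot1 at col 2 lands with bottom-row=3; cleared 0 line(s) (total 0); column heights now [0 3 6 5 1 1], max=6
Drop 4: L rot1 at col 1 lands with bottom-row=6; cleared 0 line(s) (total 0); column heights now [0 9 7 5 1 1], max=9
Drop 5: O rot2 at col 3 lands with bottom-row=5; cleared 0 line(s) (total 0); column heights now [0 9 7 7 7 1], max=9
Drop 6: S rot1 at col 4 lands with bottom-row=6; cleared 0 line(s) (total 0); column heights now [0 9 7 7 9 8], max=9
Drop 7: J rot0 at col 1 lands with bottom-row=9; cleared 0 line(s) (total 0); column heights now [0 11 10 10 9 8], max=11

Answer: 0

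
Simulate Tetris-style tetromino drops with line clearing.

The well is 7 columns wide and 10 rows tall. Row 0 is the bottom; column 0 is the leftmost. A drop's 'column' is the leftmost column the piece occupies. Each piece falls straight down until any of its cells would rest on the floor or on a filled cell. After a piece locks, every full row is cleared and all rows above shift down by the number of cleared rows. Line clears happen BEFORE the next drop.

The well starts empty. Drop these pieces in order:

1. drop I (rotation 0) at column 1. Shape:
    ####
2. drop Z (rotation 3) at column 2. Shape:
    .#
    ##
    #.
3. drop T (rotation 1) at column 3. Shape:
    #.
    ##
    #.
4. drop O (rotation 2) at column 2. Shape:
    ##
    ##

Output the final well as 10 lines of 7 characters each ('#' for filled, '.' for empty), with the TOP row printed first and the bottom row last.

Answer: .......
..##...
..##...
...#...
...##..
...#...
...#...
..##...
..#....
.####..

Derivation:
Drop 1: I rot0 at col 1 lands with bottom-row=0; cleared 0 line(s) (total 0); column heights now [0 1 1 1 1 0 0], max=1
Drop 2: Z rot3 at col 2 lands with bottom-row=1; cleared 0 line(s) (total 0); column heights now [0 1 3 4 1 0 0], max=4
Drop 3: T rot1 at col 3 lands with bottom-row=4; cleared 0 line(s) (total 0); column heights now [0 1 3 7 6 0 0], max=7
Drop 4: O rot2 at col 2 lands with bottom-row=7; cleared 0 line(s) (total 0); column heights now [0 1 9 9 6 0 0], max=9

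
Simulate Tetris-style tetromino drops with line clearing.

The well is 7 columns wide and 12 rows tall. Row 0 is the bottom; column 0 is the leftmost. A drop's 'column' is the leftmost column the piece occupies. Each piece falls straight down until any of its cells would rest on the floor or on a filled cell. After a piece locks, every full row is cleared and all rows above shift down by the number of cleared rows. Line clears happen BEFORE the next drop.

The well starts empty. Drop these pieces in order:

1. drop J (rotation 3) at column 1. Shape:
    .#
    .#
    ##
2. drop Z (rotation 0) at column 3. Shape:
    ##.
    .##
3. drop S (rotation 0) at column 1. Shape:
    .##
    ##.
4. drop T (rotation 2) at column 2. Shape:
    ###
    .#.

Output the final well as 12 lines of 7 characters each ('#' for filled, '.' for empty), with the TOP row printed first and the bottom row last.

Drop 1: J rot3 at col 1 lands with bottom-row=0; cleared 0 line(s) (total 0); column heights now [0 1 3 0 0 0 0], max=3
Drop 2: Z rot0 at col 3 lands with bottom-row=0; cleared 0 line(s) (total 0); column heights now [0 1 3 2 2 1 0], max=3
Drop 3: S rot0 at col 1 lands with bottom-row=3; cleared 0 line(s) (total 0); column heights now [0 4 5 5 2 1 0], max=5
Drop 4: T rot2 at col 2 lands with bottom-row=5; cleared 0 line(s) (total 0); column heights now [0 4 7 7 7 1 0], max=7

Answer: .......
.......
.......
.......
.......
..###..
...#...
..##...
.##....
..#....
..###..
.##.##.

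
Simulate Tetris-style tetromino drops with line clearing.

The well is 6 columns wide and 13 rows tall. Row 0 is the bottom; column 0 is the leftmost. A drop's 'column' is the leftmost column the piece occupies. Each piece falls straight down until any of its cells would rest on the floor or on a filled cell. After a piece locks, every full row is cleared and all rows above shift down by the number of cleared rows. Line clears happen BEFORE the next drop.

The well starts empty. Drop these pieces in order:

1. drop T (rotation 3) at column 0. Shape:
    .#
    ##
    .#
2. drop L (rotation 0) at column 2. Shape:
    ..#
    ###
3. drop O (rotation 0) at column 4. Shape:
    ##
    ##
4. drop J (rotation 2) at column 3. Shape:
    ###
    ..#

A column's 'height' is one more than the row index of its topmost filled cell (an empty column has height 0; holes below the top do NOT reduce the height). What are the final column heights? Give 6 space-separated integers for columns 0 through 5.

Drop 1: T rot3 at col 0 lands with bottom-row=0; cleared 0 line(s) (total 0); column heights now [2 3 0 0 0 0], max=3
Drop 2: L rot0 at col 2 lands with bottom-row=0; cleared 0 line(s) (total 0); column heights now [2 3 1 1 2 0], max=3
Drop 3: O rot0 at col 4 lands with bottom-row=2; cleared 0 line(s) (total 0); column heights now [2 3 1 1 4 4], max=4
Drop 4: J rot2 at col 3 lands with bottom-row=4; cleared 0 line(s) (total 0); column heights now [2 3 1 6 6 6], max=6

Answer: 2 3 1 6 6 6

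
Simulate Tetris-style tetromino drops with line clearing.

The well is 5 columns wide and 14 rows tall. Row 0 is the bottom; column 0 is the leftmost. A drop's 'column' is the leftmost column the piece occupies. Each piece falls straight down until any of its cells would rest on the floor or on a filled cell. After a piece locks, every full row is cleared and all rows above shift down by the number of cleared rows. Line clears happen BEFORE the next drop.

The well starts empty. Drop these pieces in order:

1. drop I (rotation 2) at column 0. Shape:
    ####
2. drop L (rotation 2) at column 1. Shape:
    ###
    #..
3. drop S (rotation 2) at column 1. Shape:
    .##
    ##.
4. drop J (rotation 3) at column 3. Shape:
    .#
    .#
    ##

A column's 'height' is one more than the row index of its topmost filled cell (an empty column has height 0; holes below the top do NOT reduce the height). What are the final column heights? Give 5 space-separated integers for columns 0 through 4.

Answer: 1 4 5 6 8

Derivation:
Drop 1: I rot2 at col 0 lands with bottom-row=0; cleared 0 line(s) (total 0); column heights now [1 1 1 1 0], max=1
Drop 2: L rot2 at col 1 lands with bottom-row=1; cleared 0 line(s) (total 0); column heights now [1 3 3 3 0], max=3
Drop 3: S rot2 at col 1 lands with bottom-row=3; cleared 0 line(s) (total 0); column heights now [1 4 5 5 0], max=5
Drop 4: J rot3 at col 3 lands with bottom-row=5; cleared 0 line(s) (total 0); column heights now [1 4 5 6 8], max=8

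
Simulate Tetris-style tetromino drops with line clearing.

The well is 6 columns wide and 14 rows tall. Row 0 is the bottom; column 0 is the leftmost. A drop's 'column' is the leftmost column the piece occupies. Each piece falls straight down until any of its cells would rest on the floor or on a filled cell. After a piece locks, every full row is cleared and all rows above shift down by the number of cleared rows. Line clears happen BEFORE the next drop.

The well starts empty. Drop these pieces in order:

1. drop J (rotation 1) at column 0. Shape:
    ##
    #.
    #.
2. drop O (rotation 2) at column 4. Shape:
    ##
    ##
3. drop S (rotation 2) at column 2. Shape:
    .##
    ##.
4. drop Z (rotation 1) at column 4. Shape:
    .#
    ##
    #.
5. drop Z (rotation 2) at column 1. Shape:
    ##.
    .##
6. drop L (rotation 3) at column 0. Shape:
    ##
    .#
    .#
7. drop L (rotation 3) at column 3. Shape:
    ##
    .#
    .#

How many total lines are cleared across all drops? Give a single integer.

Drop 1: J rot1 at col 0 lands with bottom-row=0; cleared 0 line(s) (total 0); column heights now [3 3 0 0 0 0], max=3
Drop 2: O rot2 at col 4 lands with bottom-row=0; cleared 0 line(s) (total 0); column heights now [3 3 0 0 2 2], max=3
Drop 3: S rot2 at col 2 lands with bottom-row=1; cleared 0 line(s) (total 0); column heights now [3 3 2 3 3 2], max=3
Drop 4: Z rot1 at col 4 lands with bottom-row=3; cleared 0 line(s) (total 0); column heights now [3 3 2 3 5 6], max=6
Drop 5: Z rot2 at col 1 lands with bottom-row=3; cleared 0 line(s) (total 0); column heights now [3 5 5 4 5 6], max=6
Drop 6: L rot3 at col 0 lands with bottom-row=5; cleared 0 line(s) (total 0); column heights now [8 8 5 4 5 6], max=8
Drop 7: L rot3 at col 3 lands with bottom-row=5; cleared 0 line(s) (total 0); column heights now [8 8 5 8 8 6], max=8

Answer: 0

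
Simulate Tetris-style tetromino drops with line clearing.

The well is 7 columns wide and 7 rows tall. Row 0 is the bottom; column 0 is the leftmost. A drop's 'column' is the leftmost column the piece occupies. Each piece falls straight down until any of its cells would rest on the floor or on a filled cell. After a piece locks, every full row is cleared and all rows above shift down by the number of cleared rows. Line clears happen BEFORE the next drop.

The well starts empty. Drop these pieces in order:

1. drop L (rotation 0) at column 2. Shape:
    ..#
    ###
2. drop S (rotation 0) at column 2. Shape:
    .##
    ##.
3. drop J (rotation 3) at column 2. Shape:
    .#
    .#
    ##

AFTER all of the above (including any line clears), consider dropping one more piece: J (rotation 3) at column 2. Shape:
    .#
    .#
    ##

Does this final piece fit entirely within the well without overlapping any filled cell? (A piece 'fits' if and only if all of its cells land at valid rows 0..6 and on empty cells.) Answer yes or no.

Answer: no

Derivation:
Drop 1: L rot0 at col 2 lands with bottom-row=0; cleared 0 line(s) (total 0); column heights now [0 0 1 1 2 0 0], max=2
Drop 2: S rot0 at col 2 lands with bottom-row=1; cleared 0 line(s) (total 0); column heights now [0 0 2 3 3 0 0], max=3
Drop 3: J rot3 at col 2 lands with bottom-row=3; cleared 0 line(s) (total 0); column heights now [0 0 4 6 3 0 0], max=6
Test piece J rot3 at col 2 (width 2): heights before test = [0 0 4 6 3 0 0]; fits = False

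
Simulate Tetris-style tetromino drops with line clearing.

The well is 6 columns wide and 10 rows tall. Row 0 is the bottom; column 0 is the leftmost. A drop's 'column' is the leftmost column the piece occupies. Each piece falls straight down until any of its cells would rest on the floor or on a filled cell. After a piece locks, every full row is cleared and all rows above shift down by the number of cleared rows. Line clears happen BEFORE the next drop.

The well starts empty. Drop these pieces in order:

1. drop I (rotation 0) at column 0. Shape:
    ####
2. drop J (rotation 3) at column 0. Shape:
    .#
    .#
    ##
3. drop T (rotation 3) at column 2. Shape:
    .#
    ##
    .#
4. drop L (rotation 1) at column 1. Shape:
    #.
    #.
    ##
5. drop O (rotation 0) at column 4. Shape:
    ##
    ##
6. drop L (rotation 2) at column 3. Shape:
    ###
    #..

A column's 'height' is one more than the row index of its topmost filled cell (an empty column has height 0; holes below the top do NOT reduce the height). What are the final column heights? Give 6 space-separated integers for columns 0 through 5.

Drop 1: I rot0 at col 0 lands with bottom-row=0; cleared 0 line(s) (total 0); column heights now [1 1 1 1 0 0], max=1
Drop 2: J rot3 at col 0 lands with bottom-row=1; cleared 0 line(s) (total 0); column heights now [2 4 1 1 0 0], max=4
Drop 3: T rot3 at col 2 lands with bottom-row=1; cleared 0 line(s) (total 0); column heights now [2 4 3 4 0 0], max=4
Drop 4: L rot1 at col 1 lands with bottom-row=4; cleared 0 line(s) (total 0); column heights now [2 7 5 4 0 0], max=7
Drop 5: O rot0 at col 4 lands with bottom-row=0; cleared 1 line(s) (total 1); column heights now [1 6 4 3 1 1], max=6
Drop 6: L rot2 at col 3 lands with bottom-row=3; cleared 0 line(s) (total 1); column heights now [1 6 4 5 5 5], max=6

Answer: 1 6 4 5 5 5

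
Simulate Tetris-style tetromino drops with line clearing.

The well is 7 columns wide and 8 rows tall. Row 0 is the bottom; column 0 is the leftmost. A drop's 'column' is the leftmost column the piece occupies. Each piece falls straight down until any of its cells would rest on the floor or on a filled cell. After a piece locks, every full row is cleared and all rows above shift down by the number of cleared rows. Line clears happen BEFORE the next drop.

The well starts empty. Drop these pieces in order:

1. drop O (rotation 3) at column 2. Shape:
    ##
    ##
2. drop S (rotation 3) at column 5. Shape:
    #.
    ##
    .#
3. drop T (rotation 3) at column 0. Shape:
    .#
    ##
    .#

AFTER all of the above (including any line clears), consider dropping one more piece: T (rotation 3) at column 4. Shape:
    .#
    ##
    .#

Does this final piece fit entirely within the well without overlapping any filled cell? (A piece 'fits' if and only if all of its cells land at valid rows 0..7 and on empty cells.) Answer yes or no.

Drop 1: O rot3 at col 2 lands with bottom-row=0; cleared 0 line(s) (total 0); column heights now [0 0 2 2 0 0 0], max=2
Drop 2: S rot3 at col 5 lands with bottom-row=0; cleared 0 line(s) (total 0); column heights now [0 0 2 2 0 3 2], max=3
Drop 3: T rot3 at col 0 lands with bottom-row=0; cleared 0 line(s) (total 0); column heights now [2 3 2 2 0 3 2], max=3
Test piece T rot3 at col 4 (width 2): heights before test = [2 3 2 2 0 3 2]; fits = True

Answer: yes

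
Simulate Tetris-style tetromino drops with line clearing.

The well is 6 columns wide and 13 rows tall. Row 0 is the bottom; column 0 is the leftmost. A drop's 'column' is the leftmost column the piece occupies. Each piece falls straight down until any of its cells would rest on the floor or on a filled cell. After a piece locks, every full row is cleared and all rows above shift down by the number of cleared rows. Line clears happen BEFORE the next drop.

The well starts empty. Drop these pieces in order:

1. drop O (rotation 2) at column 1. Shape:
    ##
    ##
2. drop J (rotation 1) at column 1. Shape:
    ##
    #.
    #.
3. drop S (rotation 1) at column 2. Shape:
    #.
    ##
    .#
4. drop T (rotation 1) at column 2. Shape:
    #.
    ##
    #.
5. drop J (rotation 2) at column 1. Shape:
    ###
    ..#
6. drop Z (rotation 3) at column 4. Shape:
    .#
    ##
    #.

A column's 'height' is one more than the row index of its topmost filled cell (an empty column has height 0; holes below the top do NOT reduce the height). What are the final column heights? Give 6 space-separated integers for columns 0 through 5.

Answer: 0 11 11 11 2 3

Derivation:
Drop 1: O rot2 at col 1 lands with bottom-row=0; cleared 0 line(s) (total 0); column heights now [0 2 2 0 0 0], max=2
Drop 2: J rot1 at col 1 lands with bottom-row=2; cleared 0 line(s) (total 0); column heights now [0 5 5 0 0 0], max=5
Drop 3: S rot1 at col 2 lands with bottom-row=4; cleared 0 line(s) (total 0); column heights now [0 5 7 6 0 0], max=7
Drop 4: T rot1 at col 2 lands with bottom-row=7; cleared 0 line(s) (total 0); column heights now [0 5 10 9 0 0], max=10
Drop 5: J rot2 at col 1 lands with bottom-row=9; cleared 0 line(s) (total 0); column heights now [0 11 11 11 0 0], max=11
Drop 6: Z rot3 at col 4 lands with bottom-row=0; cleared 0 line(s) (total 0); column heights now [0 11 11 11 2 3], max=11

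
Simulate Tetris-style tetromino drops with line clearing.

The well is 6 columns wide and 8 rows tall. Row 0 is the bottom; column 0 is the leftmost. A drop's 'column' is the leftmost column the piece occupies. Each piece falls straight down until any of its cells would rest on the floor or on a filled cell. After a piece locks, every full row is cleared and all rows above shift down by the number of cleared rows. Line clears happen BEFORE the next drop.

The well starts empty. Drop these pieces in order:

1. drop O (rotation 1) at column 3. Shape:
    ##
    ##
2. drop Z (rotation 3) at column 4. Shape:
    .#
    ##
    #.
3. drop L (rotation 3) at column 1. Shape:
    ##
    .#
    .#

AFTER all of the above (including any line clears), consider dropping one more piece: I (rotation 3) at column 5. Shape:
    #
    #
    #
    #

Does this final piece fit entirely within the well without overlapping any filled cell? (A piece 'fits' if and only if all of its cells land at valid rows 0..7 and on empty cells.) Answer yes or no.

Answer: no

Derivation:
Drop 1: O rot1 at col 3 lands with bottom-row=0; cleared 0 line(s) (total 0); column heights now [0 0 0 2 2 0], max=2
Drop 2: Z rot3 at col 4 lands with bottom-row=2; cleared 0 line(s) (total 0); column heights now [0 0 0 2 4 5], max=5
Drop 3: L rot3 at col 1 lands with bottom-row=0; cleared 0 line(s) (total 0); column heights now [0 3 3 2 4 5], max=5
Test piece I rot3 at col 5 (width 1): heights before test = [0 3 3 2 4 5]; fits = False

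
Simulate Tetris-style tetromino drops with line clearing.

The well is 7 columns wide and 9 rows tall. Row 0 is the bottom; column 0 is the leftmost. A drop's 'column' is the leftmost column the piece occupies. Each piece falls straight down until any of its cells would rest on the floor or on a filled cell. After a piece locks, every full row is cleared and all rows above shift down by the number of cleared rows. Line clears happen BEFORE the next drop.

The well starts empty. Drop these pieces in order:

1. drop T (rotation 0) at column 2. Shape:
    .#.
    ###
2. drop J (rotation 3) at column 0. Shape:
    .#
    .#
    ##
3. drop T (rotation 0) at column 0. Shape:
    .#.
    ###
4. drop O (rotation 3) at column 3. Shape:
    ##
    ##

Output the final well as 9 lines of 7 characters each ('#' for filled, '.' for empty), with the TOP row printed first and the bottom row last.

Drop 1: T rot0 at col 2 lands with bottom-row=0; cleared 0 line(s) (total 0); column heights now [0 0 1 2 1 0 0], max=2
Drop 2: J rot3 at col 0 lands with bottom-row=0; cleared 0 line(s) (total 0); column heights now [1 3 1 2 1 0 0], max=3
Drop 3: T rot0 at col 0 lands with bottom-row=3; cleared 0 line(s) (total 0); column heights now [4 5 4 2 1 0 0], max=5
Drop 4: O rot3 at col 3 lands with bottom-row=2; cleared 0 line(s) (total 0); column heights now [4 5 4 4 4 0 0], max=5

Answer: .......
.......
.......
.......
.#.....
#####..
.#.##..
.#.#...
#####..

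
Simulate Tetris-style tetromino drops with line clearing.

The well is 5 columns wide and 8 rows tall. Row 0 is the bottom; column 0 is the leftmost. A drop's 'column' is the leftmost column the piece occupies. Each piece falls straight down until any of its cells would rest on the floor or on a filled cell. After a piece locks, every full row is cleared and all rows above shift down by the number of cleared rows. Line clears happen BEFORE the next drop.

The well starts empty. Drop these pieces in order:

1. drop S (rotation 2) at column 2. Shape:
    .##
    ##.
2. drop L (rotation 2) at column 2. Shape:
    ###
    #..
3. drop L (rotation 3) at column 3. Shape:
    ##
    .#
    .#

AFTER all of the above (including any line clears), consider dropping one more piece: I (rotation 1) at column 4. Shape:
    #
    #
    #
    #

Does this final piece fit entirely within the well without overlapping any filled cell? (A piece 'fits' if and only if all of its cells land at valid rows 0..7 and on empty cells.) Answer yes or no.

Drop 1: S rot2 at col 2 lands with bottom-row=0; cleared 0 line(s) (total 0); column heights now [0 0 1 2 2], max=2
Drop 2: L rot2 at col 2 lands with bottom-row=1; cleared 0 line(s) (total 0); column heights now [0 0 3 3 3], max=3
Drop 3: L rot3 at col 3 lands with bottom-row=3; cleared 0 line(s) (total 0); column heights now [0 0 3 6 6], max=6
Test piece I rot1 at col 4 (width 1): heights before test = [0 0 3 6 6]; fits = False

Answer: no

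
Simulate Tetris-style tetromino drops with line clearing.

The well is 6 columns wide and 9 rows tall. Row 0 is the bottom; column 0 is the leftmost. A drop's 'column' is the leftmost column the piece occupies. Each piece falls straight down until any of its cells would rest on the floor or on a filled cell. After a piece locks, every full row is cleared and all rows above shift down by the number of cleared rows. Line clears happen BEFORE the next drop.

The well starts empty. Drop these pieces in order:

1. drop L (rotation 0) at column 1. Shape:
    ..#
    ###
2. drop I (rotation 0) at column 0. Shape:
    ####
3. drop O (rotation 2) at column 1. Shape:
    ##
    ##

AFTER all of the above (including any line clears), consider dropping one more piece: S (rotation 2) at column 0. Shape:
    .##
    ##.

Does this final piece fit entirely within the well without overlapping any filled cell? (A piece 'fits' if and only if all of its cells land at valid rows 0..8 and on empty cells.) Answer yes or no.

Answer: yes

Derivation:
Drop 1: L rot0 at col 1 lands with bottom-row=0; cleared 0 line(s) (total 0); column heights now [0 1 1 2 0 0], max=2
Drop 2: I rot0 at col 0 lands with bottom-row=2; cleared 0 line(s) (total 0); column heights now [3 3 3 3 0 0], max=3
Drop 3: O rot2 at col 1 lands with bottom-row=3; cleared 0 line(s) (total 0); column heights now [3 5 5 3 0 0], max=5
Test piece S rot2 at col 0 (width 3): heights before test = [3 5 5 3 0 0]; fits = True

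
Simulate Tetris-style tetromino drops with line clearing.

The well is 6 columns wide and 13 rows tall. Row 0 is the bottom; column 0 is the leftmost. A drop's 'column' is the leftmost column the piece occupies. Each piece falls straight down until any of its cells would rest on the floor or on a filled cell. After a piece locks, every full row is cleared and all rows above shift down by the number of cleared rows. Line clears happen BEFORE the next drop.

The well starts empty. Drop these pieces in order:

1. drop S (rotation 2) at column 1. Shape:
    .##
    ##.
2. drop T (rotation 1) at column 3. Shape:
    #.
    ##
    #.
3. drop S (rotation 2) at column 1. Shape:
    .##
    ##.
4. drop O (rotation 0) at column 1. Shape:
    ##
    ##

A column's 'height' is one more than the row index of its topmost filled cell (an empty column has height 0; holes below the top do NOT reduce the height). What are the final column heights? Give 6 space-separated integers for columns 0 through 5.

Answer: 0 8 8 6 4 0

Derivation:
Drop 1: S rot2 at col 1 lands with bottom-row=0; cleared 0 line(s) (total 0); column heights now [0 1 2 2 0 0], max=2
Drop 2: T rot1 at col 3 lands with bottom-row=2; cleared 0 line(s) (total 0); column heights now [0 1 2 5 4 0], max=5
Drop 3: S rot2 at col 1 lands with bottom-row=4; cleared 0 line(s) (total 0); column heights now [0 5 6 6 4 0], max=6
Drop 4: O rot0 at col 1 lands with bottom-row=6; cleared 0 line(s) (total 0); column heights now [0 8 8 6 4 0], max=8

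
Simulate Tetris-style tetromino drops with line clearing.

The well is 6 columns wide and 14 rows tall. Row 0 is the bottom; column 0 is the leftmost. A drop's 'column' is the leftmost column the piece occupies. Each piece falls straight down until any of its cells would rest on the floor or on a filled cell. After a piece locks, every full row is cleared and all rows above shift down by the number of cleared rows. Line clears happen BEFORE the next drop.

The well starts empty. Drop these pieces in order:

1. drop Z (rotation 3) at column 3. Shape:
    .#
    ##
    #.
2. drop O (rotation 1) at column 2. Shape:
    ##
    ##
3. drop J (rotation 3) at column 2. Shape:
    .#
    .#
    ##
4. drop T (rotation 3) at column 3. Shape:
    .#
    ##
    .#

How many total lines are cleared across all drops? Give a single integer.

Answer: 0

Derivation:
Drop 1: Z rot3 at col 3 lands with bottom-row=0; cleared 0 line(s) (total 0); column heights now [0 0 0 2 3 0], max=3
Drop 2: O rot1 at col 2 lands with bottom-row=2; cleared 0 line(s) (total 0); column heights now [0 0 4 4 3 0], max=4
Drop 3: J rot3 at col 2 lands with bottom-row=4; cleared 0 line(s) (total 0); column heights now [0 0 5 7 3 0], max=7
Drop 4: T rot3 at col 3 lands with bottom-row=6; cleared 0 line(s) (total 0); column heights now [0 0 5 8 9 0], max=9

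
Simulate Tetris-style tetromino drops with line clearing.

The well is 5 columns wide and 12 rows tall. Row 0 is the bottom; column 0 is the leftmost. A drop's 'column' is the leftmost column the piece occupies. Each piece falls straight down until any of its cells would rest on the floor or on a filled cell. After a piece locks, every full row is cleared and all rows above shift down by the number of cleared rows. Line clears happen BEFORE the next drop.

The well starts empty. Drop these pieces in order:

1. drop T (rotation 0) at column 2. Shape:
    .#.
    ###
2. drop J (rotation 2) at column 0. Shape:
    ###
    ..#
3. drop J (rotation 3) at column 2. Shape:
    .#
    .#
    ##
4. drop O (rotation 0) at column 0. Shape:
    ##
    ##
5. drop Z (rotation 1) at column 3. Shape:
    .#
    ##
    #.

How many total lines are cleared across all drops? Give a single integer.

Drop 1: T rot0 at col 2 lands with bottom-row=0; cleared 0 line(s) (total 0); column heights now [0 0 1 2 1], max=2
Drop 2: J rot2 at col 0 lands with bottom-row=1; cleared 0 line(s) (total 0); column heights now [3 3 3 2 1], max=3
Drop 3: J rot3 at col 2 lands with bottom-row=3; cleared 0 line(s) (total 0); column heights now [3 3 4 6 1], max=6
Drop 4: O rot0 at col 0 lands with bottom-row=3; cleared 0 line(s) (total 0); column heights now [5 5 4 6 1], max=6
Drop 5: Z rot1 at col 3 lands with bottom-row=6; cleared 0 line(s) (total 0); column heights now [5 5 4 8 9], max=9

Answer: 0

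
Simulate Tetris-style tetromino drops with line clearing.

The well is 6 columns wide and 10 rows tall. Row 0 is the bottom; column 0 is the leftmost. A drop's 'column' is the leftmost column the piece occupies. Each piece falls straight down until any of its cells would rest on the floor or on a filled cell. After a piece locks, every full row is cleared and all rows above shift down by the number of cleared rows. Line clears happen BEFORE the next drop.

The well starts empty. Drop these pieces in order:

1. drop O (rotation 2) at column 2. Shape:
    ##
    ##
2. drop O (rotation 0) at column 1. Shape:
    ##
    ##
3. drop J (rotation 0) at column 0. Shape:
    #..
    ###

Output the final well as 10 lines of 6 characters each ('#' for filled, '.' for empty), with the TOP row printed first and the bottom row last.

Drop 1: O rot2 at col 2 lands with bottom-row=0; cleared 0 line(s) (total 0); column heights now [0 0 2 2 0 0], max=2
Drop 2: O rot0 at col 1 lands with bottom-row=2; cleared 0 line(s) (total 0); column heights now [0 4 4 2 0 0], max=4
Drop 3: J rot0 at col 0 lands with bottom-row=4; cleared 0 line(s) (total 0); column heights now [6 5 5 2 0 0], max=6

Answer: ......
......
......
......
#.....
###...
.##...
.##...
..##..
..##..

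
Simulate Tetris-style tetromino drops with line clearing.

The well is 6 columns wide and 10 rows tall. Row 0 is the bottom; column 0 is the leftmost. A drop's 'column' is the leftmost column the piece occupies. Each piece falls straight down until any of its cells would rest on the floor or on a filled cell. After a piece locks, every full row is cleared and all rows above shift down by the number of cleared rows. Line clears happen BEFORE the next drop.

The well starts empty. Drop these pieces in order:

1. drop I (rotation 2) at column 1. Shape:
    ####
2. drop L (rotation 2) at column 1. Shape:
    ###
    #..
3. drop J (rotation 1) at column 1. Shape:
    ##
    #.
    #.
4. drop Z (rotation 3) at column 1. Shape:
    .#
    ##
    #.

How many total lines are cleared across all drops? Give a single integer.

Drop 1: I rot2 at col 1 lands with bottom-row=0; cleared 0 line(s) (total 0); column heights now [0 1 1 1 1 0], max=1
Drop 2: L rot2 at col 1 lands with bottom-row=1; cleared 0 line(s) (total 0); column heights now [0 3 3 3 1 0], max=3
Drop 3: J rot1 at col 1 lands with bottom-row=3; cleared 0 line(s) (total 0); column heights now [0 6 6 3 1 0], max=6
Drop 4: Z rot3 at col 1 lands with bottom-row=6; cleared 0 line(s) (total 0); column heights now [0 8 9 3 1 0], max=9

Answer: 0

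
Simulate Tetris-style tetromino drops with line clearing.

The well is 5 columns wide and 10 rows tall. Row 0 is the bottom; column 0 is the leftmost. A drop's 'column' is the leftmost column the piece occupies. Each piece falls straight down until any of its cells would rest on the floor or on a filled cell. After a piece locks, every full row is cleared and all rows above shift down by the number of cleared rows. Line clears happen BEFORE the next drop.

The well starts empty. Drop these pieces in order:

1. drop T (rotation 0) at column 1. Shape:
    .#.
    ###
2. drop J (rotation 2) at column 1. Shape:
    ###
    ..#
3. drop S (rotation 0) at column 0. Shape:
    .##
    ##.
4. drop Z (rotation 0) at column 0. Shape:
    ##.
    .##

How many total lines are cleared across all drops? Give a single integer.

Drop 1: T rot0 at col 1 lands with bottom-row=0; cleared 0 line(s) (total 0); column heights now [0 1 2 1 0], max=2
Drop 2: J rot2 at col 1 lands with bottom-row=1; cleared 0 line(s) (total 0); column heights now [0 3 3 3 0], max=3
Drop 3: S rot0 at col 0 lands with bottom-row=3; cleared 0 line(s) (total 0); column heights now [4 5 5 3 0], max=5
Drop 4: Z rot0 at col 0 lands with bottom-row=5; cleared 0 line(s) (total 0); column heights now [7 7 6 3 0], max=7

Answer: 0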